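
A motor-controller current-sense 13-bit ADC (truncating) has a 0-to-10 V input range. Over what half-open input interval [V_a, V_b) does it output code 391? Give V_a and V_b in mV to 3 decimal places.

LSB = 10/2^13 = 1.221 mV.
V_a = V_low + 391·LSB = 0.477295 V; V_b = V_low + 392·LSB = 0.478516 V.

[477.295 mV, 478.516 mV)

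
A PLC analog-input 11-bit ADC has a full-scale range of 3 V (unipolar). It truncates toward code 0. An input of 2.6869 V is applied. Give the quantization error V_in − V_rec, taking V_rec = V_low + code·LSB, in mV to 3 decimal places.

One LSB is 3 V / 2048 = 1.465 mV.
(2.6869 − 0)/0.00146484 = 1834.2571; ⌊·⌋ gives code 1834.
V_rec = 0 + 1834·0.00146484 = 2.6865234 V.
Error = 2.6869 − 2.6865234 = 0.000376562 V = 0.377 mV.

0.377 mV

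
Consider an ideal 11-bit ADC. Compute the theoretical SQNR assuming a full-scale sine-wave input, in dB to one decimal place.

SNR ≈ 6.02·N + 1.76 dB = 6.02·11 + 1.76 = 67.98 dB.

68.0 dB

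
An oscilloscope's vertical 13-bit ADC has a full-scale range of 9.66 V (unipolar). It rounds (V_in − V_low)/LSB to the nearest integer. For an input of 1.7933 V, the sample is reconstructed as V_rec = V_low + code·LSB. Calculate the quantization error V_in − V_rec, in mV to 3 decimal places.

-0.262 mV

Step size: 9.66 V ÷ 2^13 = 1.179 mV.
Scaled input = 1520.7778 LSBs, so code = 1521.
Reconstructed: 1.793562 V.
Error = 1.7933 − 1.793562 = -0.000262012 V = -0.262 mV.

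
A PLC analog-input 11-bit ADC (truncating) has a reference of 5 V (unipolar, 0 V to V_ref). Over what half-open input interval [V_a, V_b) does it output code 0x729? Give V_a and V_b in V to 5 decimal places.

LSB = 5/2^11 = 2.441 mV.
Code 0x729 = 1833 decimal.
V_a = V_low + 1833·LSB = 4.4751 V; V_b = V_low + 1834·LSB = 4.47754 V.

[4.47510 V, 4.47754 V)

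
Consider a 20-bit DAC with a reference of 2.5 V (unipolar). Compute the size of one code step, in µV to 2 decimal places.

2.38 µV

Full-scale span = 2.5 V.
LSB = 2.5 / 2^20 = 2.5 / 1048576 = 2.38419e-06 V = 2.38 µV.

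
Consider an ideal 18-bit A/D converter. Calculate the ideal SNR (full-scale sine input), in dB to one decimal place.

SNR ≈ 6.02·N + 1.76 dB = 6.02·18 + 1.76 = 110.12 dB.

110.1 dB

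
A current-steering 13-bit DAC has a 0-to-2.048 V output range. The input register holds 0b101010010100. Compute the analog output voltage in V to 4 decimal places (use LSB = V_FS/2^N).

0.6770 V

LSB = 2.048 V / 2^13 = 250.00 µV.
Code 0b101010010100 = 2708 decimal.
V_out = 0 + 2708 × 0.00025 V = 0.677 V.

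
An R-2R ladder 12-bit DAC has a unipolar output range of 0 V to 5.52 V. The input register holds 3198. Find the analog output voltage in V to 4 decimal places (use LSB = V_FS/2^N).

4.3098 V

LSB = 5.52 V / 2^12 = 1.348 mV.
V_out = 0 + 3198 × 0.00134766 V = 4.3098 V.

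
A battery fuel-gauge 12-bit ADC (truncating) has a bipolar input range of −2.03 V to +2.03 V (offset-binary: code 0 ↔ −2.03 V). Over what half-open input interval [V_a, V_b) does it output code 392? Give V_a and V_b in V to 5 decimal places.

LSB = 4.06/2^12 = 0.991 mV.
V_a = V_low + 392·LSB = -1.64145 V; V_b = V_low + 393·LSB = -1.64045 V.

[-1.64145 V, -1.64045 V)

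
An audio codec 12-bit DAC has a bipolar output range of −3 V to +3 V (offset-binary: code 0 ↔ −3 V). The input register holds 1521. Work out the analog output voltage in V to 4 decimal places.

-0.7720 V

LSB = 6 V / 2^12 = 1.465 mV.
V_out = (−3) + 1521 × 0.00146484 V = -0.771973 V.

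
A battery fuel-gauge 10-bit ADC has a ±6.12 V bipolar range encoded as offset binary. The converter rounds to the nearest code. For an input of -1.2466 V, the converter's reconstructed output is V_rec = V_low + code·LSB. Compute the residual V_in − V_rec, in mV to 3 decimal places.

-3.475 mV

Step size: 12.24 V ÷ 2^10 = 11.953 mV.
Scaled input = 407.7093 LSBs, so code = 408.
Code 408 maps back to (−6.12) + 408×0.0119531 V = -1.243125 V.
Error = -1.2466 − (−1.243125) = -0.003475 V = -3.475 mV.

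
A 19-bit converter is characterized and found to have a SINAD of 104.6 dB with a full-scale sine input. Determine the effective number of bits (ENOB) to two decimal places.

ENOB = (SINAD − 1.76) / 6.02 = (104.6 − 1.76)/6.02 = 17.083.

17.08 bits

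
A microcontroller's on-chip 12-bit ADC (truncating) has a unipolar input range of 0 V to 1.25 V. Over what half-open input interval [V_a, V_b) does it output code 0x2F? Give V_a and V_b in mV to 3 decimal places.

LSB = 1.25/2^12 = 305.18 µV.
Code 0x2F = 47 decimal.
V_a = V_low + 47·LSB = 0.0143433 V; V_b = V_low + 48·LSB = 0.0146484 V.

[14.343 mV, 14.648 mV)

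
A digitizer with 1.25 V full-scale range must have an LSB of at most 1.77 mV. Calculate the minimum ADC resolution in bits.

Number of steps required ≥ 1.25 V / 1.77 mV = 706.21.
Need 2^N ≥ 706.21; 2^9 = 512, 2^10 = 1024.
Minimum N = 10.

10 bits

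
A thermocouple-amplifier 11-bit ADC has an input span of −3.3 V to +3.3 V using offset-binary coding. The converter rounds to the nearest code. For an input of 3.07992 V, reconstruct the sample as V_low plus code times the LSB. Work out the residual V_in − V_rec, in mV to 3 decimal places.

One LSB is 6.6 V / 2048 = 3.223 mV.
(3.07992 − (−3.3))/0.00322266 = 1979.7085; round gives code 1980.
V_rec = (−3.3) + 1980·0.00322266 = 3.0808594 V.
Difference: -0.000939375 V → -0.939 mV.

-0.939 mV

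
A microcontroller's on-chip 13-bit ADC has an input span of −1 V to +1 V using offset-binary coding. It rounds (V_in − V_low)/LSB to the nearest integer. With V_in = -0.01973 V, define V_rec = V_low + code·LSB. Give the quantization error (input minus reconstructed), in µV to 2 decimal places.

45.39 µV

Step size: 2 V ÷ 2^13 = 244.14 µV.
Scaled input = 4015.1859 LSBs, so code = 4015.
V_rec = (−1) + 4015·0.000244141 = -0.019775391 V.
Error = -0.01973 − (−0.019775391) = 4.53906e-05 V = 45.39 µV.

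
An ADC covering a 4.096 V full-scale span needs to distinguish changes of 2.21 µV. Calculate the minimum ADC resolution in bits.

21 bits

Number of steps required ≥ 4.096 V / 2.21 µV = 1853393.67.
Need 2^N ≥ 1853393.67; 2^20 = 1048576, 2^21 = 2097152.
Minimum N = 21.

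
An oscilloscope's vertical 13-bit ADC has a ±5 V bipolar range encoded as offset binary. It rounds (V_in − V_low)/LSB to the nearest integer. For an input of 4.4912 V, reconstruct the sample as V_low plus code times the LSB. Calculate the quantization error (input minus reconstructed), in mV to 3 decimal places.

0.233 mV

Step size: 10 V ÷ 2^13 = 1.221 mV.
Scaled input = 7775.1910 LSBs, so code = 7775.
Code 7775 maps back to (−5) + 7775×0.0012207 V = 4.4909668 V.
V_in − V_rec = 0.000233203 V = 0.233 mV.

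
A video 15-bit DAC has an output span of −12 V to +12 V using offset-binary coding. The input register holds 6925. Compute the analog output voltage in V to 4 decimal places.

-6.9280 V

LSB = 24 V / 2^15 = 0.732 mV.
V_out = (−12) + 6925 × 0.000732422 V = -6.92798 V.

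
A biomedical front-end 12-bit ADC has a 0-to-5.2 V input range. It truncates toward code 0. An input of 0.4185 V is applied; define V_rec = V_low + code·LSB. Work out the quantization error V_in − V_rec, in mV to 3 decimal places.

0.824 mV

One LSB is 5.2 V / 4096 = 1.270 mV.
(V_in − V_low)/LSB = (0.4185 − 0)/0.00126953 = 329.6492 → code 329 (floor).
Reconstructed: 0.41767578 V.
Error = 0.4185 − 0.41767578 = 0.000824219 V = 0.824 mV.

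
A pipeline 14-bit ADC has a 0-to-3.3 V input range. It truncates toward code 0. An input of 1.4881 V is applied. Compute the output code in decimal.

Full-scale span = 3.3 V; LSB = 3.3/2^14 = 201.42 µV.
(1.4881 − 0) / 0.000201416 = 7388.191 LSBs.
Floor → code 7388.

code 7388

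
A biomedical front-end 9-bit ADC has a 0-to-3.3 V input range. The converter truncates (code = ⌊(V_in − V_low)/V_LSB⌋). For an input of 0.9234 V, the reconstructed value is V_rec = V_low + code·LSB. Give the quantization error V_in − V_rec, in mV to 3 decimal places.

1.720 mV

One LSB is 3.3 V / 512 = 6.445 mV.
(V_in − V_low)/LSB = (0.9234 − 0)/0.00644531 = 143.2669 → code 143 (floor).
Code 143 maps back to 0 + 143×0.00644531 V = 0.92167969 V.
Difference: 0.00172031 V → 1.720 mV.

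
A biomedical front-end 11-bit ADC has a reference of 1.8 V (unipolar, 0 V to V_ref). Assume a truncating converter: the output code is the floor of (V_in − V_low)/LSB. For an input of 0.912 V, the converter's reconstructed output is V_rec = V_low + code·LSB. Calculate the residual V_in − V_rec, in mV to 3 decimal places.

LSB = 1.8/2^11 = 0.879 mV.
(V_in − V_low)/LSB = (0.912 − 0)/0.000878906 = 1037.6533 → code 1037 (floor).
V_rec = 0 + 1037·0.000878906 = 0.91142578 V.
V_in − V_rec = 0.000574219 V = 0.574 mV.

0.574 mV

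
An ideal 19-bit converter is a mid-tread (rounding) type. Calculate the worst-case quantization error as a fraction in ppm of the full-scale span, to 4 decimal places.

Rounding → worst-case error = ½ LSB = V_FS/2^20, so 1e+06/1048576 = 0.953674 ppm of full scale.

0.9537 ppm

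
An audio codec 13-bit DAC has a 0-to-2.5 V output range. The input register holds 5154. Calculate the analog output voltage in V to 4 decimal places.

LSB = 2.5 V / 2^13 = 305.18 µV.
V_out = 0 + 5154 × 0.000305176 V = 1.57288 V.

1.5729 V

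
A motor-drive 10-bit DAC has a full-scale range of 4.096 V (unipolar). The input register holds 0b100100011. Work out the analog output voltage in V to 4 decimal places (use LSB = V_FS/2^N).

1.1640 V

LSB = 4.096 V / 2^10 = 4.000 mV.
Code 0b100100011 = 291 decimal.
V_out = 0 + 291 × 0.004 V = 1.164 V.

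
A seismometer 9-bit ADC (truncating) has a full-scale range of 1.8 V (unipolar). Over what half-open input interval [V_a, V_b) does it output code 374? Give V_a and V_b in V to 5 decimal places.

[1.31484 V, 1.31836 V)

LSB = 1.8/2^9 = 3.516 mV.
V_a = V_low + 374·LSB = 1.31484 V; V_b = V_low + 375·LSB = 1.31836 V.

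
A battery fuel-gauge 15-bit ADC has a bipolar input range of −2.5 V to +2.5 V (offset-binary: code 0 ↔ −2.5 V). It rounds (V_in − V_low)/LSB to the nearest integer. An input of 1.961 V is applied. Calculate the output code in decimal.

code 29236

With 32768 levels over 5 V, one step is 152.59 µV.
(V_in − V_low)/LSB = (1.961 − (−2.5)) / 0.000152588 = 29235.610.
So the output code is 29236.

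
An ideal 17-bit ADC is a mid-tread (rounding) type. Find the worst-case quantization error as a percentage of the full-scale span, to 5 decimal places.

0.00038 %

Rounding → worst-case error = ½ LSB = V_FS/2^18, so 100/262144 = 0.00038147 % of full scale.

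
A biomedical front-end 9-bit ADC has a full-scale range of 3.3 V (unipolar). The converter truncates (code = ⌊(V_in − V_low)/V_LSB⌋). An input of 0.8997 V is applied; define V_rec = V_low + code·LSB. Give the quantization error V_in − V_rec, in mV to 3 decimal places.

3.802 mV

One LSB is 3.3 V / 512 = 6.445 mV.
Scaled input = 139.5898 LSBs, so code = 139.
Code 139 maps back to 0 + 139×0.00644531 V = 0.89589844 V.
Difference: 0.00380156 V → 3.802 mV.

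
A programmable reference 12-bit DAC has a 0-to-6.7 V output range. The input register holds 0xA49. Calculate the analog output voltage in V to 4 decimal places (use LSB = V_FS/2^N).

4.3069 V

LSB = 6.7 V / 2^12 = 1.636 mV.
Code 0xA49 = 2633 decimal.
V_out = 0 + 2633 × 0.00163574 V = 4.30691 V.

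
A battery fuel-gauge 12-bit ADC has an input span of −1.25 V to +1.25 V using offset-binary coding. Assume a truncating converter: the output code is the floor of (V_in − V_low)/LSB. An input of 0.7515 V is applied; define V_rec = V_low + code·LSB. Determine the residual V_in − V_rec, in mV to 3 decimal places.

0.157 mV

One LSB is 2.5 V / 4096 = 0.610 mV.
Scaled input = 3279.2576 LSBs, so code = 3279.
Reconstructed: 0.75134277 V.
Difference: 0.000157227 V → 0.157 mV.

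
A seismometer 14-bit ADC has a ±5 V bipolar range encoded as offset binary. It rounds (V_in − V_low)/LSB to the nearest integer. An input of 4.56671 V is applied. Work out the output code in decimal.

code 15674

With 16384 levels over 10 V, one step is 0.610 mV.
(V_in − V_low)/LSB = (4.56671 − (−5)) / 0.000610352 = 15674.098.
So the output code is 15674.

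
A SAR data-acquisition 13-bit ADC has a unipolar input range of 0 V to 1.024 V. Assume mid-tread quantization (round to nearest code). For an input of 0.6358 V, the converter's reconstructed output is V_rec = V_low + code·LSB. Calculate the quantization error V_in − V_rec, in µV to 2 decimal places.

LSB = 1.024/2^13 = 125.00 µV.
(0.6358 − 0)/0.000125 = 5086.4000; round gives code 5086.
Reconstructed: 0.63575 V.
Difference: 5e-05 V → 50.00 µV.

50.00 µV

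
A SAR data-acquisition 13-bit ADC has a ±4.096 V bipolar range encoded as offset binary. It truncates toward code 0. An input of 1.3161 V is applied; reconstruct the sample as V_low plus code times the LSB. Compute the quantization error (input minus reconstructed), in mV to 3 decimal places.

0.100 mV

LSB = 8.192/2^13 = 1.000 mV.
Scaled input = 5412.1000 LSBs, so code = 5412.
Code 5412 maps back to (−4.096) + 5412×0.001 V = 1.316 V.
Error = 1.3161 − 1.316 = 0.0001 V = 0.100 mV.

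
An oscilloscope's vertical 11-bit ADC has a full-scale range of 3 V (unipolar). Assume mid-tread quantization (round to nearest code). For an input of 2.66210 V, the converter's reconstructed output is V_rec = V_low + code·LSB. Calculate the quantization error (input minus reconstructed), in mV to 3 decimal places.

0.479 mV

One LSB is 3 V / 2048 = 1.465 mV.
(2.66210 − 0)/0.00146484 = 1817.3269; round gives code 1817.
Code 1817 maps back to 0 + 1817×0.00146484 V = 2.6616211 V.
Difference: 0.000478906 V → 0.479 mV.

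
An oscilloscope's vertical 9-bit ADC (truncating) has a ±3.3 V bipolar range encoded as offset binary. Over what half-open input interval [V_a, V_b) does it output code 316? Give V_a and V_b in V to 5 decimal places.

[0.77344 V, 0.78633 V)

LSB = 6.6/2^9 = 12.891 mV.
V_a = V_low + 316·LSB = 0.773438 V; V_b = V_low + 317·LSB = 0.786328 V.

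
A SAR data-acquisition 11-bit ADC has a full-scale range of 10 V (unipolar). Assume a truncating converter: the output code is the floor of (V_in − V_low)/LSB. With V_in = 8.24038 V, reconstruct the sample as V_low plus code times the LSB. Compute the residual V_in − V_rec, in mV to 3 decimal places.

One LSB is 10 V / 2048 = 4.883 mV.
(V_in − V_low)/LSB = (8.24038 − 0)/0.00488281 = 1687.6298 → code 1687 (floor).
Reconstructed: 8.2373047 V.
Difference: 0.00307531 V → 3.075 mV.

3.075 mV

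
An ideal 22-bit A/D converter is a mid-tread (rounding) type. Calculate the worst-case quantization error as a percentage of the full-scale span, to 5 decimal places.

Rounding → worst-case error = ½ LSB = V_FS/2^23, so 100/8388608 = 1.19209e-05 % of full scale.

0.00001 %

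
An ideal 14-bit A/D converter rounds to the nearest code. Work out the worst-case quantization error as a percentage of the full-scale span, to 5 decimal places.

0.00305 %

Rounding → worst-case error = ½ LSB = V_FS/2^15, so 100/32768 = 0.00305176 % of full scale.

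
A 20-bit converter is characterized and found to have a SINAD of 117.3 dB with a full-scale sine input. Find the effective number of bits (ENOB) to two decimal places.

ENOB = (SINAD − 1.76) / 6.02 = (117.3 − 1.76)/6.02 = 19.193.

19.19 bits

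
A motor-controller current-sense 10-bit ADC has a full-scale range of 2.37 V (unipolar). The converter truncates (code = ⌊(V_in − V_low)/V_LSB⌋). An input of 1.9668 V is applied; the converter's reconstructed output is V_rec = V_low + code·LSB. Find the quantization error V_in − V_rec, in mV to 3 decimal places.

1.829 mV

One LSB is 2.37 V / 1024 = 2.314 mV.
Scaled input = 849.7904 LSBs, so code = 849.
V_rec = 0 + 849·0.00231445 = 1.9649707 V.
V_in − V_rec = 0.0018293 V = 1.829 mV.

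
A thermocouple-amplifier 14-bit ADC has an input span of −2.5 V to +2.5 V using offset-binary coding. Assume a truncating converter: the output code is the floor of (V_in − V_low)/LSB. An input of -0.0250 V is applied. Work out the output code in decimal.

With 16384 levels over 5 V, one step is 305.18 µV.
(-0.0250 − (−2.5)) / 0.000305176 = 8110.080 LSBs.
Floor → code 8110.

code 8110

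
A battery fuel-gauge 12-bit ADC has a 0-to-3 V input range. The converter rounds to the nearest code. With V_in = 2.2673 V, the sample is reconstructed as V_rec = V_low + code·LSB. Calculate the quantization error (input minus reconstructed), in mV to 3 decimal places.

One LSB is 3 V / 4096 = 0.732 mV.
(V_in − V_low)/LSB = (2.2673 − 0)/0.000732422 = 3095.6203 → code 3096 (round).
Code 3096 maps back to 0 + 3096×0.000732422 V = 2.2675781 V.
Difference: -0.000278125 V → -0.278 mV.

-0.278 mV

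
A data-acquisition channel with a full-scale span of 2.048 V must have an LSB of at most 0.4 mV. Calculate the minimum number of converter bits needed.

Number of steps required ≥ 2.048 V / 0.4 mV = 5120.00.
Need 2^N ≥ 5120.00; 2^12 = 4096, 2^13 = 8192.
Minimum N = 13.

13 bits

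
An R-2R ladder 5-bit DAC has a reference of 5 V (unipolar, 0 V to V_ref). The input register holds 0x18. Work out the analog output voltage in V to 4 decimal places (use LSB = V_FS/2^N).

3.7500 V

LSB = 5 V / 2^5 = 156.250 mV.
Code 0x18 = 24 decimal.
V_out = 0 + 24 × 0.15625 V = 3.75 V.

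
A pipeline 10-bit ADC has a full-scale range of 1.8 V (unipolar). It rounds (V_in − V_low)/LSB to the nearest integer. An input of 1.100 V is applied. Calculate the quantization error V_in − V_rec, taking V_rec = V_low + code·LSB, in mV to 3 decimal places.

LSB = 1.8/2^10 = 1.758 mV.
Scaled input = 625.7778 LSBs, so code = 626.
Reconstructed: 1.1003906 V.
V_in − V_rec = -0.000390625 V = -0.391 mV.

-0.391 mV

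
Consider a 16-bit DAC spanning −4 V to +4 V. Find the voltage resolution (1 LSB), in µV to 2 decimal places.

122.07 µV

Full-scale span = 8 V.
LSB = 8 / 2^16 = 8 / 65536 = 0.00012207 V = 122.07 µV.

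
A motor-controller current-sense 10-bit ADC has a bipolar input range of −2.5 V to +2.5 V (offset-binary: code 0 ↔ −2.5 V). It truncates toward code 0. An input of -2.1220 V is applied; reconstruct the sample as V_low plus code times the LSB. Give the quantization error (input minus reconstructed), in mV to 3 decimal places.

LSB = 5/2^10 = 4.883 mV.
(V_in − V_low)/LSB = (-2.1220 − (−2.5))/0.00488281 = 77.4144 → code 77 (floor).
V_rec = (−2.5) + 77·0.00488281 = -2.1240234 V.
V_in − V_rec = 0.00202344 V = 2.023 mV.

2.023 mV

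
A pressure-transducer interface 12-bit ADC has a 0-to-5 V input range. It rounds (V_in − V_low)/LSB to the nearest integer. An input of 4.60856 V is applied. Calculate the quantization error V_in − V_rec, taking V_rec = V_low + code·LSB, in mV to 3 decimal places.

0.406 mV

One LSB is 5 V / 4096 = 1.221 mV.
(V_in − V_low)/LSB = (4.60856 − 0)/0.0012207 = 3775.3324 → code 3775 (round).
Code 3775 maps back to 0 + 3775×0.0012207 V = 4.6081543 V.
V_in − V_rec = 0.000405703 V = 0.406 mV.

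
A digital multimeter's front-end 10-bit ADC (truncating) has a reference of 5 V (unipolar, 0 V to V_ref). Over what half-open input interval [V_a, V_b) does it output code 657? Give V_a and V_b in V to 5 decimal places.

LSB = 5/2^10 = 4.883 mV.
V_a = V_low + 657·LSB = 3.20801 V; V_b = V_low + 658·LSB = 3.21289 V.

[3.20801 V, 3.21289 V)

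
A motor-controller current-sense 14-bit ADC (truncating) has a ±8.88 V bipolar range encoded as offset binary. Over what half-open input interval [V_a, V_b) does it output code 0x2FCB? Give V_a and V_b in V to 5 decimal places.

[4.38255 V, 4.38363 V)

LSB = 17.76/2^14 = 1.084 mV.
Code 0x2FCB = 12235 decimal.
V_a = V_low + 12235·LSB = 4.38255 V; V_b = V_low + 12236·LSB = 4.38363 V.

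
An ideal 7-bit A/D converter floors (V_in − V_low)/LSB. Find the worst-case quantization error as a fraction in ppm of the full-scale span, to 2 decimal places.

7812.50 ppm

Truncating → worst-case error = 1 LSB = V_FS/2^7, so 1e+06/128 = 7812.5 ppm of full scale.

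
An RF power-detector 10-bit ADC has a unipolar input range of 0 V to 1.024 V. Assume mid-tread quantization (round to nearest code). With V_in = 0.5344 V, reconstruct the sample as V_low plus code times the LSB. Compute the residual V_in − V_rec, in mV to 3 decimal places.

0.400 mV

Step size: 1.024 V ÷ 2^10 = 1.000 mV.
(0.5344 − 0)/0.001 = 534.4000; round gives code 534.
V_rec = 0 + 534·0.001 = 0.534 V.
Error = 0.5344 − 0.534 = 0.0004 V = 0.400 mV.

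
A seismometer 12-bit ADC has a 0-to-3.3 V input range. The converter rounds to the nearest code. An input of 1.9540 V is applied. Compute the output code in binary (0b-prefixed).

With 4096 levels over 3.3 V, one step is 0.806 mV.
(V_in − V_low)/LSB = (1.9540 − 0) / 0.000805664 = 2425.328.
So the output code is 2425.
In binary (0b-prefixed): 0b100101111001.

code 0b100101111001 (decimal 2425)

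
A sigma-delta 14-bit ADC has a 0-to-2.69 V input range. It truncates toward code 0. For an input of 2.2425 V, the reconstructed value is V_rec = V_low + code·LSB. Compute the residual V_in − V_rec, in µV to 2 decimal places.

67.14 µV

One LSB is 2.69 V / 16384 = 164.18 µV.
(2.2425 − 0)/0.000164185 = 13658.4089; ⌊·⌋ gives code 13658.
Reconstructed: 2.2424329 V.
Error = 2.2425 − 2.2424329 = 6.71387e-05 V = 67.14 µV.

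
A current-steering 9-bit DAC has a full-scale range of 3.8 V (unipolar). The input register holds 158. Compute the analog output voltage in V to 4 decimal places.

LSB = 3.8 V / 2^9 = 7.422 mV.
V_out = 0 + 158 × 0.00742187 V = 1.17266 V.

1.1727 V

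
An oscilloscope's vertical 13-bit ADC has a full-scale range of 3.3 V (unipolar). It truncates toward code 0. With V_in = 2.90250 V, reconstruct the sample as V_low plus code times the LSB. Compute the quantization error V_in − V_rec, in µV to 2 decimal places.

95.21 µV

One LSB is 3.3 V / 8192 = 402.83 µV.
(2.90250 − 0)/0.000402832 = 7205.2364; ⌊·⌋ gives code 7205.
Code 7205 maps back to 0 + 7205×0.000402832 V = 2.9024048 V.
Error = 2.90250 − 2.9024048 = 9.52148e-05 V = 95.21 µV.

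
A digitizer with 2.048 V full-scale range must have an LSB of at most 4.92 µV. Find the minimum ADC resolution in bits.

19 bits

Number of steps required ≥ 2.048 V / 4.92 µV = 416260.16.
Need 2^N ≥ 416260.16; 2^18 = 262144, 2^19 = 524288.
Minimum N = 19.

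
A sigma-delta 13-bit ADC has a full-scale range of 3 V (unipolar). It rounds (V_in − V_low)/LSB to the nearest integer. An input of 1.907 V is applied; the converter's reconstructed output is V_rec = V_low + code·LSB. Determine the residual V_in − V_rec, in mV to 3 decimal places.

0.140 mV

One LSB is 3 V / 8192 = 366.21 µV.
(1.907 − 0)/0.000366211 = 5207.3813; round gives code 5207.
V_rec = 0 + 5207·0.000366211 = 1.9068604 V.
V_in − V_rec = 0.000139648 V = 0.140 mV.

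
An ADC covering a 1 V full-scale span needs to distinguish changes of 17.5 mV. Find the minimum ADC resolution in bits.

Number of steps required ≥ 1 V / 17.5 mV = 57.14.
Need 2^N ≥ 57.14; 2^5 = 32, 2^6 = 64.
Minimum N = 6.

6 bits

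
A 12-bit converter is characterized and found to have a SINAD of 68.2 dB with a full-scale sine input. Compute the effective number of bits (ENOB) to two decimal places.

ENOB = (SINAD − 1.76) / 6.02 = (68.2 − 1.76)/6.02 = 11.037.

11.04 bits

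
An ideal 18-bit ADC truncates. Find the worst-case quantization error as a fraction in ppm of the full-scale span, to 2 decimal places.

3.81 ppm

Truncating → worst-case error = 1 LSB = V_FS/2^18, so 1e+06/262144 = 3.8147 ppm of full scale.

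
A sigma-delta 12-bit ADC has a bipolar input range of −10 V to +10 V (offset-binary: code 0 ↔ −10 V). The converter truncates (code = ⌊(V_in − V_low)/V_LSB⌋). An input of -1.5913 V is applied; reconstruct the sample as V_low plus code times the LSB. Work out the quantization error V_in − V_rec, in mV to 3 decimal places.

Step size: 20 V ÷ 2^12 = 4.883 mV.
(V_in − V_low)/LSB = (-1.5913 − (−10))/0.00488281 = 1722.1018 → code 1722 (floor).
Reconstructed: -1.5917969 V.
V_in − V_rec = 0.000496875 V = 0.497 mV.

0.497 mV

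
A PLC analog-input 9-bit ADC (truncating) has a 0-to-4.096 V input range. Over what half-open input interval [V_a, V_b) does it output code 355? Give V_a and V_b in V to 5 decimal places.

[2.84000 V, 2.84800 V)

LSB = 4.096/2^9 = 8.000 mV.
V_a = V_low + 355·LSB = 2.84 V; V_b = V_low + 356·LSB = 2.848 V.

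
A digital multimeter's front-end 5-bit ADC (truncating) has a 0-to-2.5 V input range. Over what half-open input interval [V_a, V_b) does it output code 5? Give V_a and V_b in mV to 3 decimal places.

LSB = 2.5/2^5 = 78.125 mV.
V_a = V_low + 5·LSB = 0.390625 V; V_b = V_low + 6·LSB = 0.46875 V.

[390.625 mV, 468.750 mV)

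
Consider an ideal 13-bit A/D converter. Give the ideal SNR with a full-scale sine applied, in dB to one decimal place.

80.0 dB

SNR ≈ 6.02·N + 1.76 dB = 6.02·13 + 1.76 = 80.02 dB.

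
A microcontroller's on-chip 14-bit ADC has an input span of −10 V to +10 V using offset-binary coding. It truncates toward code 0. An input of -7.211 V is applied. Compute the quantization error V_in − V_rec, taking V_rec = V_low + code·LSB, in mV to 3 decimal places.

0.914 mV

LSB = 20/2^14 = 1.221 mV.
(-7.211 − (−10))/0.0012207 = 2284.7488; ⌊·⌋ gives code 2284.
Code 2284 maps back to (−10) + 2284×0.0012207 V = -7.2119141 V.
V_in − V_rec = 0.000914063 V = 0.914 mV.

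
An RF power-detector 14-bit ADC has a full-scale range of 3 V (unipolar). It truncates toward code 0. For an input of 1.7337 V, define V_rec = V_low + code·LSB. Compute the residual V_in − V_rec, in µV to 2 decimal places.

One LSB is 3 V / 16384 = 183.11 µV.
(V_in − V_low)/LSB = (1.7337 − 0)/0.000183105 = 9468.3136 → code 9468 (floor).
Code 9468 maps back to 0 + 9468×0.000183105 V = 1.7336426 V.
Difference: 5.74219e-05 V → 57.42 µV.

57.42 µV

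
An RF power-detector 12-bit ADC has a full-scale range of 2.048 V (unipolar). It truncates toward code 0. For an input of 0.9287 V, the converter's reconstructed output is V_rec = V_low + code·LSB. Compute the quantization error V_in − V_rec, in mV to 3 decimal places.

LSB = 2.048/2^12 = 0.500 mV.
(0.9287 − 0)/0.0005 = 1857.4000; ⌊·⌋ gives code 1857.
Reconstructed: 0.9285 V.
Difference: 0.0002 V → 0.200 mV.

0.200 mV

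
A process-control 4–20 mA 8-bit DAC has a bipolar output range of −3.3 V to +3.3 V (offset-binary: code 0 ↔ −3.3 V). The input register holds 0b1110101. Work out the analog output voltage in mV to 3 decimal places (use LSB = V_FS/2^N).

-283.594 mV

LSB = 6.6 V / 2^8 = 25.781 mV.
Code 0b1110101 = 117 decimal.
V_out = (−3.3) + 117 × 0.0257812 V = -0.283594 V.
= -283.594 mV.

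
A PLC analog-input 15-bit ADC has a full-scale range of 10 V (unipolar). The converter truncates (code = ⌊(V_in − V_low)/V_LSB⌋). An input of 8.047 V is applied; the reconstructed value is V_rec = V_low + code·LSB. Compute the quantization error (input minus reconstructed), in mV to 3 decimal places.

One LSB is 10 V / 32768 = 305.18 µV.
Scaled input = 26368.4096 LSBs, so code = 26368.
Reconstructed: 8.046875 V.
Error = 8.047 − 8.046875 = 0.000125 V = 0.125 mV.

0.125 mV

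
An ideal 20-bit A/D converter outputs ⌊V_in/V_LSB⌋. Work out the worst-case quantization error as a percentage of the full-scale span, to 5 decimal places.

Truncating → worst-case error = 1 LSB = V_FS/2^20, so 100/1048576 = 9.53674e-05 % of full scale.

0.00010 %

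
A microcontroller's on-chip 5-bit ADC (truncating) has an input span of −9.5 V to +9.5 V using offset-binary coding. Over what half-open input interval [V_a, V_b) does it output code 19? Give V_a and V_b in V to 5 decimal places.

LSB = 19/2^5 = 0.5938 V.
V_a = V_low + 19·LSB = 1.78125 V; V_b = V_low + 20·LSB = 2.375 V.

[1.78125 V, 2.37500 V)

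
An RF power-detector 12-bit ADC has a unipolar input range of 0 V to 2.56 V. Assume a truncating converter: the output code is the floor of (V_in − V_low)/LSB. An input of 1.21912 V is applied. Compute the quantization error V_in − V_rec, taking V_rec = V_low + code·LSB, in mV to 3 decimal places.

Step size: 2.56 V ÷ 2^12 = 0.625 mV.
(V_in − V_low)/LSB = (1.21912 − 0)/0.000625 = 1950.5920 → code 1950 (floor).
Reconstructed: 1.21875 V.
Difference: 0.00037 V → 0.370 mV.

0.370 mV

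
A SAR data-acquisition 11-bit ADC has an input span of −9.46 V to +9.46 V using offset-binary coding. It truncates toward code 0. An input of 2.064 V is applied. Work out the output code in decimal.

code 1247

Full-scale span = 18.92 V; LSB = 18.92/2^11 = 9.238 mV.
(2.064 − (−9.46)) / 0.00923828 = 1247.418 LSBs.
⌊·⌋(1247.418) = 1247.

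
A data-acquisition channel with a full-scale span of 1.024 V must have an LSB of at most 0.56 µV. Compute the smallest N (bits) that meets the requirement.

21 bits

Number of steps required ≥ 1.024 V / 0.56 µV = 1828571.43.
Need 2^N ≥ 1828571.43; 2^20 = 1048576, 2^21 = 2097152.
Minimum N = 21.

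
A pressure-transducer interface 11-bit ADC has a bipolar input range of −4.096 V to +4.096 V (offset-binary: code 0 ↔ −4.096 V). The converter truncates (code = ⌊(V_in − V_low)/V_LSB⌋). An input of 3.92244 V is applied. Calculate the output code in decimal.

code 2004

LSB = 8.192 V / 2048 = 4.000 mV.
(V_in − V_low)/LSB = (3.92244 − (−4.096)) / 0.004 = 2004.610.
So the output code is 2004.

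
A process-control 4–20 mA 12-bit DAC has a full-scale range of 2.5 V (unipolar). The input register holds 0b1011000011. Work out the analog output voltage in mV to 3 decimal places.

LSB = 2.5 V / 2^12 = 0.610 mV.
Code 0b1011000011 = 707 decimal.
V_out = 0 + 707 × 0.000610352 V = 0.431519 V.
= 431.519 mV.

431.519 mV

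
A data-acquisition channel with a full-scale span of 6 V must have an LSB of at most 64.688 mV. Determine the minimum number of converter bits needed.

7 bits

Number of steps required ≥ 6 V / 64.688 mV = 92.75.
Need 2^N ≥ 92.75; 2^6 = 64, 2^7 = 128.
Minimum N = 7.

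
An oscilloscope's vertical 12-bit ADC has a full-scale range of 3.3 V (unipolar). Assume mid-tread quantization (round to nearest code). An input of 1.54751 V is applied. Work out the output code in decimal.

code 1921

Full-scale span = 3.3 V; LSB = 3.3/2^12 = 0.806 mV.
Input sits at 1920.788 steps above V_low.
round(1920.788) = 1921.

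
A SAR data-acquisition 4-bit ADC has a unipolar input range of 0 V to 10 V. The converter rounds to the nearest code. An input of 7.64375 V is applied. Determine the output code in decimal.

With 16 levels over 10 V, one step is 0.6250 V.
(V_in − V_low)/LSB = (7.64375 − 0) / 0.625 = 12.230.
So the output code is 12.

code 12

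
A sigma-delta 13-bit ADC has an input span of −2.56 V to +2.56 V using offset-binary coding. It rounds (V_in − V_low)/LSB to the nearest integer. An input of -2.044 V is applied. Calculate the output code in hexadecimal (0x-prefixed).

code 0x33A (decimal 826)

Full-scale span = 5.12 V; LSB = 5.12/2^13 = 0.625 mV.
(V_in − V_low)/LSB = (-2.044 − (−2.56)) / 0.000625 = 825.600.
So the output code is 826.
In hexadecimal (0x-prefixed): 0x33A.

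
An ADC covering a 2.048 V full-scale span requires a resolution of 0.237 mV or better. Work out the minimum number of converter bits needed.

14 bits

Number of steps required ≥ 2.048 V / 0.237 mV = 8641.35.
Need 2^N ≥ 8641.35; 2^13 = 8192, 2^14 = 16384.
Minimum N = 14.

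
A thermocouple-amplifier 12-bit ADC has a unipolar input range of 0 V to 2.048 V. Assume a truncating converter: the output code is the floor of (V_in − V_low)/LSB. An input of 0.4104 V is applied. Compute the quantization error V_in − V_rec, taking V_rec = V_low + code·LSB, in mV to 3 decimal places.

Step size: 2.048 V ÷ 2^12 = 0.500 mV.
(0.4104 − 0)/0.0005 = 820.8000; ⌊·⌋ gives code 820.
V_rec = 0 + 820·0.0005 = 0.41 V.
Difference: 0.0004 V → 0.400 mV.

0.400 mV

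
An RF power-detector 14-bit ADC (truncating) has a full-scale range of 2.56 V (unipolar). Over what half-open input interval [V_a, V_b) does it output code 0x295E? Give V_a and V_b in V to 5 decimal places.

LSB = 2.56/2^14 = 156.25 µV.
Code 0x295E = 10590 decimal.
V_a = V_low + 10590·LSB = 1.65469 V; V_b = V_low + 10591·LSB = 1.65484 V.

[1.65469 V, 1.65484 V)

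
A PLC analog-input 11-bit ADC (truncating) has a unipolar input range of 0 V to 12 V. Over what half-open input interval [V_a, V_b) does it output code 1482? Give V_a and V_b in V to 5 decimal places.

[8.68359 V, 8.68945 V)

LSB = 12/2^11 = 5.859 mV.
V_a = V_low + 1482·LSB = 8.68359 V; V_b = V_low + 1483·LSB = 8.68945 V.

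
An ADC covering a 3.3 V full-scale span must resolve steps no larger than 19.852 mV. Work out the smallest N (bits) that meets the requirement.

8 bits

Number of steps required ≥ 3.3 V / 19.852 mV = 166.23.
Need 2^N ≥ 166.23; 2^7 = 128, 2^8 = 256.
Minimum N = 8.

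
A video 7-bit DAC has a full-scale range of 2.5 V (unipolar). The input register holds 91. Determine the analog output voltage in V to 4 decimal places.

LSB = 2.5 V / 2^7 = 19.531 mV.
V_out = 0 + 91 × 0.0195312 V = 1.77734 V.

1.7773 V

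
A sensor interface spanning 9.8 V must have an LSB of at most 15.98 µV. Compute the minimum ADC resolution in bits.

20 bits

Number of steps required ≥ 9.8 V / 15.98 µV = 613266.58.
Need 2^N ≥ 613266.58; 2^19 = 524288, 2^20 = 1048576.
Minimum N = 20.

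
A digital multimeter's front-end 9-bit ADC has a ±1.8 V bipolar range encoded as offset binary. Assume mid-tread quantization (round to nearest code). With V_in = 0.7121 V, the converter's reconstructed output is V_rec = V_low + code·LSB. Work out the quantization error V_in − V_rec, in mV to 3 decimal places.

1.944 mV

LSB = 3.6/2^9 = 7.031 mV.
Scaled input = 357.2764 LSBs, so code = 357.
V_rec = (−1.8) + 357·0.00703125 = 0.71015625 V.
V_in − V_rec = 0.00194375 V = 1.944 mV.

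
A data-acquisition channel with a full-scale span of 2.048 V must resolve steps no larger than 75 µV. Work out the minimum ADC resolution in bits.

Number of steps required ≥ 2.048 V / 75 µV = 27306.67.
Need 2^N ≥ 27306.67; 2^14 = 16384, 2^15 = 32768.
Minimum N = 15.

15 bits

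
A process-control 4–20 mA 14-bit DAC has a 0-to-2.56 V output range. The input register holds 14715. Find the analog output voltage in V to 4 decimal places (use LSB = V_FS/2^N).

2.2992 V

LSB = 2.56 V / 2^14 = 156.25 µV.
V_out = 0 + 14715 × 0.00015625 V = 2.29922 V.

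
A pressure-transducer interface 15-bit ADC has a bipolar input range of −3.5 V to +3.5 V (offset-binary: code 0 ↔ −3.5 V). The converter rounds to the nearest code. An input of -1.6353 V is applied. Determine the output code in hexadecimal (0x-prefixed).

Full-scale span = 7 V; LSB = 7/2^15 = 213.62 µV.
(V_in − V_low)/LSB = (-1.6353 − (−3.5)) / 0.000213623 = 8728.927.
So the output code is 8729.
In hexadecimal (0x-prefixed): 0x2219.

code 0x2219 (decimal 8729)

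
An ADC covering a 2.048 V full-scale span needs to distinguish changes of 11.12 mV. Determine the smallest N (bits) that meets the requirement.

8 bits

Number of steps required ≥ 2.048 V / 11.12 mV = 184.17.
Need 2^N ≥ 184.17; 2^7 = 128, 2^8 = 256.
Minimum N = 8.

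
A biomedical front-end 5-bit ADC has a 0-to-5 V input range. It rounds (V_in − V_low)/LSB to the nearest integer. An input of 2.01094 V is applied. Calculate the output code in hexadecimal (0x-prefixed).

code 0xD (decimal 13)

LSB = 5 V / 32 = 156.250 mV.
(V_in − V_low)/LSB = (2.01094 − 0) / 0.15625 = 12.870.
So the output code is 13.
In hexadecimal (0x-prefixed): 0xD.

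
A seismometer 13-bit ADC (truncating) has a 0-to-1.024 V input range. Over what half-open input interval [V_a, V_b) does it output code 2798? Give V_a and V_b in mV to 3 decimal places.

LSB = 1.024/2^13 = 125.00 µV.
V_a = V_low + 2798·LSB = 0.34975 V; V_b = V_low + 2799·LSB = 0.349875 V.

[349.750 mV, 349.875 mV)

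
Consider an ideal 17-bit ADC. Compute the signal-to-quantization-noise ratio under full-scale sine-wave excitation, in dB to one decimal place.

SNR ≈ 6.02·N + 1.76 dB = 6.02·17 + 1.76 = 104.10 dB.

104.1 dB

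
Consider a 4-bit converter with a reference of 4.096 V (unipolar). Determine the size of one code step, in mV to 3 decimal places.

256.000 mV

Full-scale span = 4.096 V.
LSB = 4.096 / 2^4 = 4.096 / 16 = 0.256 V = 256.000 mV.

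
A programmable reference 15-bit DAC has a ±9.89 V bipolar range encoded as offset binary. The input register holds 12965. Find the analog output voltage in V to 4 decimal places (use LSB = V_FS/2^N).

-2.0638 V

LSB = 19.78 V / 2^15 = 0.604 mV.
V_out = (−9.89) + 12965 × 0.000603638 V = -2.06384 V.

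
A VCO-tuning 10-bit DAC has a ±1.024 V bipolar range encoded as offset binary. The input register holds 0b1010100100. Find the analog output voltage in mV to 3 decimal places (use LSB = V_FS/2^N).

328.000 mV

LSB = 2.048 V / 2^10 = 2.000 mV.
Code 0b1010100100 = 676 decimal.
V_out = (−1.024) + 676 × 0.002 V = 0.328 V.
= 328.000 mV.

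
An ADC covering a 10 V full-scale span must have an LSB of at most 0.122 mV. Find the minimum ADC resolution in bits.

Number of steps required ≥ 10 V / 0.122 mV = 81967.21.
Need 2^N ≥ 81967.21; 2^16 = 65536, 2^17 = 131072.
Minimum N = 17.

17 bits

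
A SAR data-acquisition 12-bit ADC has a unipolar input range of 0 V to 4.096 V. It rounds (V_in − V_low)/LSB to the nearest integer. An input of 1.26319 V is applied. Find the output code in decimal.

code 1263

With 4096 levels over 4.096 V, one step is 1.000 mV.
(V_in − V_low)/LSB = (1.26319 − 0) / 0.001 = 1263.190.
round(1263.190) = 1263.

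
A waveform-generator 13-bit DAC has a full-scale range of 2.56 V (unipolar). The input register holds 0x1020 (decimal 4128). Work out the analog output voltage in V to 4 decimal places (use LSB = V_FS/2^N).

LSB = 2.56 V / 2^13 = 312.50 µV.
Code 0x1020 = 4128 decimal.
V_out = 0 + 4128 × 0.0003125 V = 1.29 V.

1.2900 V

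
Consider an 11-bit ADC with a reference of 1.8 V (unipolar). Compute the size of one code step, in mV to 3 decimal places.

Full-scale span = 1.8 V.
LSB = 1.8 / 2^11 = 1.8 / 2048 = 0.000878906 V = 0.879 mV.

0.879 mV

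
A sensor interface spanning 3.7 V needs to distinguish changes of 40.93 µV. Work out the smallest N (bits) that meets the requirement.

Number of steps required ≥ 3.7 V / 40.93 µV = 90398.24.
Need 2^N ≥ 90398.24; 2^16 = 65536, 2^17 = 131072.
Minimum N = 17.

17 bits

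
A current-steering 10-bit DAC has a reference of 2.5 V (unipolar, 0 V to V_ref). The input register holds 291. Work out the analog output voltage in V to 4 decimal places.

LSB = 2.5 V / 2^10 = 2.441 mV.
V_out = 0 + 291 × 0.00244141 V = 0.710449 V.

0.7104 V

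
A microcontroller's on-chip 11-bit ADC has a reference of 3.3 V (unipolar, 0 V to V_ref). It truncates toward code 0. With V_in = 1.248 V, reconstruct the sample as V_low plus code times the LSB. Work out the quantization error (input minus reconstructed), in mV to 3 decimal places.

0.832 mV

LSB = 3.3/2^11 = 1.611 mV.
(V_in − V_low)/LSB = (1.248 − 0)/0.00161133 = 774.5164 → code 774 (floor).
V_rec = 0 + 774·0.00161133 = 1.247168 V.
Error = 1.248 − 1.247168 = 0.000832031 V = 0.832 mV.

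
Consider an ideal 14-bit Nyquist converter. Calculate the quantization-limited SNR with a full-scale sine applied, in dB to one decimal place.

86.0 dB

SNR ≈ 6.02·N + 1.76 dB = 6.02·14 + 1.76 = 86.04 dB.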